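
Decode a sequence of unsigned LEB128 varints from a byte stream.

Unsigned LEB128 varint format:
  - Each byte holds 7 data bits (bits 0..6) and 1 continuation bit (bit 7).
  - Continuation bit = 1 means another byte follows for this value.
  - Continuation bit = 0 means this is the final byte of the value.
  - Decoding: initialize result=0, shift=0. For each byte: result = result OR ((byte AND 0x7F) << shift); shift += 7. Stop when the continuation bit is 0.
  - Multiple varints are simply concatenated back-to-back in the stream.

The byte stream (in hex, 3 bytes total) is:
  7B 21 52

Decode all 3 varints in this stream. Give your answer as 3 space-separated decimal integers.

Answer: 123 33 82

Derivation:
  byte[0]=0x7B cont=0 payload=0x7B=123: acc |= 123<<0 -> acc=123 shift=7 [end]
Varint 1: bytes[0:1] = 7B -> value 123 (1 byte(s))
  byte[1]=0x21 cont=0 payload=0x21=33: acc |= 33<<0 -> acc=33 shift=7 [end]
Varint 2: bytes[1:2] = 21 -> value 33 (1 byte(s))
  byte[2]=0x52 cont=0 payload=0x52=82: acc |= 82<<0 -> acc=82 shift=7 [end]
Varint 3: bytes[2:3] = 52 -> value 82 (1 byte(s))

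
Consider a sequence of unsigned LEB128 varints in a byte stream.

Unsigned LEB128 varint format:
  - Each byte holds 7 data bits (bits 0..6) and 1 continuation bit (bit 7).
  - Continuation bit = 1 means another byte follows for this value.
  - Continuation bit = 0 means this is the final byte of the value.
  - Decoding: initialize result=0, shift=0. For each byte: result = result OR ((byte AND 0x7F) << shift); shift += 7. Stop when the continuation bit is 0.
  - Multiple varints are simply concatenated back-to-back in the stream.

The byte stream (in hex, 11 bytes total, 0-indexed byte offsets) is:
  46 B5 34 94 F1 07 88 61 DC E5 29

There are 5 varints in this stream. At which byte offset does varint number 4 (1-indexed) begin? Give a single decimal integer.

Answer: 6

Derivation:
  byte[0]=0x46 cont=0 payload=0x46=70: acc |= 70<<0 -> acc=70 shift=7 [end]
Varint 1: bytes[0:1] = 46 -> value 70 (1 byte(s))
  byte[1]=0xB5 cont=1 payload=0x35=53: acc |= 53<<0 -> acc=53 shift=7
  byte[2]=0x34 cont=0 payload=0x34=52: acc |= 52<<7 -> acc=6709 shift=14 [end]
Varint 2: bytes[1:3] = B5 34 -> value 6709 (2 byte(s))
  byte[3]=0x94 cont=1 payload=0x14=20: acc |= 20<<0 -> acc=20 shift=7
  byte[4]=0xF1 cont=1 payload=0x71=113: acc |= 113<<7 -> acc=14484 shift=14
  byte[5]=0x07 cont=0 payload=0x07=7: acc |= 7<<14 -> acc=129172 shift=21 [end]
Varint 3: bytes[3:6] = 94 F1 07 -> value 129172 (3 byte(s))
  byte[6]=0x88 cont=1 payload=0x08=8: acc |= 8<<0 -> acc=8 shift=7
  byte[7]=0x61 cont=0 payload=0x61=97: acc |= 97<<7 -> acc=12424 shift=14 [end]
Varint 4: bytes[6:8] = 88 61 -> value 12424 (2 byte(s))
  byte[8]=0xDC cont=1 payload=0x5C=92: acc |= 92<<0 -> acc=92 shift=7
  byte[9]=0xE5 cont=1 payload=0x65=101: acc |= 101<<7 -> acc=13020 shift=14
  byte[10]=0x29 cont=0 payload=0x29=41: acc |= 41<<14 -> acc=684764 shift=21 [end]
Varint 5: bytes[8:11] = DC E5 29 -> value 684764 (3 byte(s))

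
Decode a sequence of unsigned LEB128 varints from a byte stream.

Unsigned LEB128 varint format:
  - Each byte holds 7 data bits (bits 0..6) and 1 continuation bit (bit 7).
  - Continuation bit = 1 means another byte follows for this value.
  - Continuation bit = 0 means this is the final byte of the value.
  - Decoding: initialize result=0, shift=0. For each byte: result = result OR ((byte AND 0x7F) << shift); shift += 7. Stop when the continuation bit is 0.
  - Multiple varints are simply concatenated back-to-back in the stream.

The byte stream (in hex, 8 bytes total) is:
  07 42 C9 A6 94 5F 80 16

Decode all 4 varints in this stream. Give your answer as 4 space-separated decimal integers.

Answer: 7 66 199562057 2816

Derivation:
  byte[0]=0x07 cont=0 payload=0x07=7: acc |= 7<<0 -> acc=7 shift=7 [end]
Varint 1: bytes[0:1] = 07 -> value 7 (1 byte(s))
  byte[1]=0x42 cont=0 payload=0x42=66: acc |= 66<<0 -> acc=66 shift=7 [end]
Varint 2: bytes[1:2] = 42 -> value 66 (1 byte(s))
  byte[2]=0xC9 cont=1 payload=0x49=73: acc |= 73<<0 -> acc=73 shift=7
  byte[3]=0xA6 cont=1 payload=0x26=38: acc |= 38<<7 -> acc=4937 shift=14
  byte[4]=0x94 cont=1 payload=0x14=20: acc |= 20<<14 -> acc=332617 shift=21
  byte[5]=0x5F cont=0 payload=0x5F=95: acc |= 95<<21 -> acc=199562057 shift=28 [end]
Varint 3: bytes[2:6] = C9 A6 94 5F -> value 199562057 (4 byte(s))
  byte[6]=0x80 cont=1 payload=0x00=0: acc |= 0<<0 -> acc=0 shift=7
  byte[7]=0x16 cont=0 payload=0x16=22: acc |= 22<<7 -> acc=2816 shift=14 [end]
Varint 4: bytes[6:8] = 80 16 -> value 2816 (2 byte(s))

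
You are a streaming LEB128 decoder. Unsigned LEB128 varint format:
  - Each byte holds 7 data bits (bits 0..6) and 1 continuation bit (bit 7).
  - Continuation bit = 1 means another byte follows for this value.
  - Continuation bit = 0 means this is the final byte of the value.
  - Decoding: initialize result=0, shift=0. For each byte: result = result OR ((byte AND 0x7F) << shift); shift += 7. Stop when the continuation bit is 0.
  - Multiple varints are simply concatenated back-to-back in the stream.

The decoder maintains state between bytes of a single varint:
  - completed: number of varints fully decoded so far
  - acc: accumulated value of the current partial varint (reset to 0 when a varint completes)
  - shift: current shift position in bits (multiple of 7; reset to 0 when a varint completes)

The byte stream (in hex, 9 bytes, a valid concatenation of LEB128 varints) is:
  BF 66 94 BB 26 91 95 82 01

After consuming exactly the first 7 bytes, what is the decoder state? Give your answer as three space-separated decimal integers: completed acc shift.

Answer: 2 2705 14

Derivation:
byte[0]=0xBF cont=1 payload=0x3F: acc |= 63<<0 -> completed=0 acc=63 shift=7
byte[1]=0x66 cont=0 payload=0x66: varint #1 complete (value=13119); reset -> completed=1 acc=0 shift=0
byte[2]=0x94 cont=1 payload=0x14: acc |= 20<<0 -> completed=1 acc=20 shift=7
byte[3]=0xBB cont=1 payload=0x3B: acc |= 59<<7 -> completed=1 acc=7572 shift=14
byte[4]=0x26 cont=0 payload=0x26: varint #2 complete (value=630164); reset -> completed=2 acc=0 shift=0
byte[5]=0x91 cont=1 payload=0x11: acc |= 17<<0 -> completed=2 acc=17 shift=7
byte[6]=0x95 cont=1 payload=0x15: acc |= 21<<7 -> completed=2 acc=2705 shift=14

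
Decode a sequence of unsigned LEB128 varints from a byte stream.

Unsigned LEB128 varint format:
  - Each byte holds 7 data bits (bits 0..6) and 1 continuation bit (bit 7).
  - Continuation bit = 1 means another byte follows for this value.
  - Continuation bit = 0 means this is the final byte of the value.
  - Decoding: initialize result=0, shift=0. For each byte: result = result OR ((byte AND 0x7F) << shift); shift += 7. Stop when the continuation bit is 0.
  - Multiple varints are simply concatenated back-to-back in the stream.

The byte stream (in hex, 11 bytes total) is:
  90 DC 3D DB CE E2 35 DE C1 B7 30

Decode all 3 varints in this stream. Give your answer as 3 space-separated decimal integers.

Answer: 1011216 112764763 101572830

Derivation:
  byte[0]=0x90 cont=1 payload=0x10=16: acc |= 16<<0 -> acc=16 shift=7
  byte[1]=0xDC cont=1 payload=0x5C=92: acc |= 92<<7 -> acc=11792 shift=14
  byte[2]=0x3D cont=0 payload=0x3D=61: acc |= 61<<14 -> acc=1011216 shift=21 [end]
Varint 1: bytes[0:3] = 90 DC 3D -> value 1011216 (3 byte(s))
  byte[3]=0xDB cont=1 payload=0x5B=91: acc |= 91<<0 -> acc=91 shift=7
  byte[4]=0xCE cont=1 payload=0x4E=78: acc |= 78<<7 -> acc=10075 shift=14
  byte[5]=0xE2 cont=1 payload=0x62=98: acc |= 98<<14 -> acc=1615707 shift=21
  byte[6]=0x35 cont=0 payload=0x35=53: acc |= 53<<21 -> acc=112764763 shift=28 [end]
Varint 2: bytes[3:7] = DB CE E2 35 -> value 112764763 (4 byte(s))
  byte[7]=0xDE cont=1 payload=0x5E=94: acc |= 94<<0 -> acc=94 shift=7
  byte[8]=0xC1 cont=1 payload=0x41=65: acc |= 65<<7 -> acc=8414 shift=14
  byte[9]=0xB7 cont=1 payload=0x37=55: acc |= 55<<14 -> acc=909534 shift=21
  byte[10]=0x30 cont=0 payload=0x30=48: acc |= 48<<21 -> acc=101572830 shift=28 [end]
Varint 3: bytes[7:11] = DE C1 B7 30 -> value 101572830 (4 byte(s))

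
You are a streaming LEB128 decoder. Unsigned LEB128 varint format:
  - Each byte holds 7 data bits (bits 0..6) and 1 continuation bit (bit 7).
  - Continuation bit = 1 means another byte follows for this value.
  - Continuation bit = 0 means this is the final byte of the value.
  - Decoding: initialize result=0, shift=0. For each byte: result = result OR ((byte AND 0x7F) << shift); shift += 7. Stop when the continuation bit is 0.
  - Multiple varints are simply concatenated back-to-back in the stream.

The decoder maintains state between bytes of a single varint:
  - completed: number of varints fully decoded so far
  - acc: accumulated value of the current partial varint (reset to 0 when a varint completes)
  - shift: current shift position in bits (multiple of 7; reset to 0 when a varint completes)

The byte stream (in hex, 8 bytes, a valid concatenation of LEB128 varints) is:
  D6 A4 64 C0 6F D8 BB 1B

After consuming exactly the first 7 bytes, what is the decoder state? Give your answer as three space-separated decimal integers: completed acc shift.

byte[0]=0xD6 cont=1 payload=0x56: acc |= 86<<0 -> completed=0 acc=86 shift=7
byte[1]=0xA4 cont=1 payload=0x24: acc |= 36<<7 -> completed=0 acc=4694 shift=14
byte[2]=0x64 cont=0 payload=0x64: varint #1 complete (value=1643094); reset -> completed=1 acc=0 shift=0
byte[3]=0xC0 cont=1 payload=0x40: acc |= 64<<0 -> completed=1 acc=64 shift=7
byte[4]=0x6F cont=0 payload=0x6F: varint #2 complete (value=14272); reset -> completed=2 acc=0 shift=0
byte[5]=0xD8 cont=1 payload=0x58: acc |= 88<<0 -> completed=2 acc=88 shift=7
byte[6]=0xBB cont=1 payload=0x3B: acc |= 59<<7 -> completed=2 acc=7640 shift=14

Answer: 2 7640 14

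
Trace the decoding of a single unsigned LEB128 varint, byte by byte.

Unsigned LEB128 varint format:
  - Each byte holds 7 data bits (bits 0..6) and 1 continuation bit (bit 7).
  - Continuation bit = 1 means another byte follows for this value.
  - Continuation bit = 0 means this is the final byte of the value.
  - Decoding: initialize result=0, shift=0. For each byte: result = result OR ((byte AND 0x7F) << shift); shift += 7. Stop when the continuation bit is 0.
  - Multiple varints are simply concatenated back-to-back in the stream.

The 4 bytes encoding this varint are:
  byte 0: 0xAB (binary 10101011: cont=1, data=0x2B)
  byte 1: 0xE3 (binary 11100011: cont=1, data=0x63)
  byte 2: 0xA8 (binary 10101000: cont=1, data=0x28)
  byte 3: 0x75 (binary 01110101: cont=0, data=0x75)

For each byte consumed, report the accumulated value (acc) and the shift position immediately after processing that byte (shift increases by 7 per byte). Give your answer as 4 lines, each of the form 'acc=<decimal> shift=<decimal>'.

Answer: acc=43 shift=7
acc=12715 shift=14
acc=668075 shift=21
acc=246034859 shift=28

Derivation:
byte 0=0xAB: payload=0x2B=43, contrib = 43<<0 = 43; acc -> 43, shift -> 7
byte 1=0xE3: payload=0x63=99, contrib = 99<<7 = 12672; acc -> 12715, shift -> 14
byte 2=0xA8: payload=0x28=40, contrib = 40<<14 = 655360; acc -> 668075, shift -> 21
byte 3=0x75: payload=0x75=117, contrib = 117<<21 = 245366784; acc -> 246034859, shift -> 28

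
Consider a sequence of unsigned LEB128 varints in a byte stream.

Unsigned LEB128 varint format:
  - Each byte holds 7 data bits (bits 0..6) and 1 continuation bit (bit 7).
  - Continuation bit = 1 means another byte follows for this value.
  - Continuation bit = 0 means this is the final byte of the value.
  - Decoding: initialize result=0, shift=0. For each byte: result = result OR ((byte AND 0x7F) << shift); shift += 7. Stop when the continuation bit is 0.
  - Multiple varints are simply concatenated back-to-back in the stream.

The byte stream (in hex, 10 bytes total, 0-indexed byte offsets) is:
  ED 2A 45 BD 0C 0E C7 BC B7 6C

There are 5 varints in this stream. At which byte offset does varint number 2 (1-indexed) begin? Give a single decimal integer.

Answer: 2

Derivation:
  byte[0]=0xED cont=1 payload=0x6D=109: acc |= 109<<0 -> acc=109 shift=7
  byte[1]=0x2A cont=0 payload=0x2A=42: acc |= 42<<7 -> acc=5485 shift=14 [end]
Varint 1: bytes[0:2] = ED 2A -> value 5485 (2 byte(s))
  byte[2]=0x45 cont=0 payload=0x45=69: acc |= 69<<0 -> acc=69 shift=7 [end]
Varint 2: bytes[2:3] = 45 -> value 69 (1 byte(s))
  byte[3]=0xBD cont=1 payload=0x3D=61: acc |= 61<<0 -> acc=61 shift=7
  byte[4]=0x0C cont=0 payload=0x0C=12: acc |= 12<<7 -> acc=1597 shift=14 [end]
Varint 3: bytes[3:5] = BD 0C -> value 1597 (2 byte(s))
  byte[5]=0x0E cont=0 payload=0x0E=14: acc |= 14<<0 -> acc=14 shift=7 [end]
Varint 4: bytes[5:6] = 0E -> value 14 (1 byte(s))
  byte[6]=0xC7 cont=1 payload=0x47=71: acc |= 71<<0 -> acc=71 shift=7
  byte[7]=0xBC cont=1 payload=0x3C=60: acc |= 60<<7 -> acc=7751 shift=14
  byte[8]=0xB7 cont=1 payload=0x37=55: acc |= 55<<14 -> acc=908871 shift=21
  byte[9]=0x6C cont=0 payload=0x6C=108: acc |= 108<<21 -> acc=227401287 shift=28 [end]
Varint 5: bytes[6:10] = C7 BC B7 6C -> value 227401287 (4 byte(s))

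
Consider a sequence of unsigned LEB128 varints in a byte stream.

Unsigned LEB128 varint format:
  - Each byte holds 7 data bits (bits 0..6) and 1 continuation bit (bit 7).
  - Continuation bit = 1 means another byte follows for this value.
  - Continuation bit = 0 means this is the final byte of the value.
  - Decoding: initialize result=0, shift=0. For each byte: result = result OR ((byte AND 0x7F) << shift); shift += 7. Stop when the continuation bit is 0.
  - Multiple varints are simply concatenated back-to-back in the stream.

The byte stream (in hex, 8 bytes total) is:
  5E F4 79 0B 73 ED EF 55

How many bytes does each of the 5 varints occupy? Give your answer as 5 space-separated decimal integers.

Answer: 1 2 1 1 3

Derivation:
  byte[0]=0x5E cont=0 payload=0x5E=94: acc |= 94<<0 -> acc=94 shift=7 [end]
Varint 1: bytes[0:1] = 5E -> value 94 (1 byte(s))
  byte[1]=0xF4 cont=1 payload=0x74=116: acc |= 116<<0 -> acc=116 shift=7
  byte[2]=0x79 cont=0 payload=0x79=121: acc |= 121<<7 -> acc=15604 shift=14 [end]
Varint 2: bytes[1:3] = F4 79 -> value 15604 (2 byte(s))
  byte[3]=0x0B cont=0 payload=0x0B=11: acc |= 11<<0 -> acc=11 shift=7 [end]
Varint 3: bytes[3:4] = 0B -> value 11 (1 byte(s))
  byte[4]=0x73 cont=0 payload=0x73=115: acc |= 115<<0 -> acc=115 shift=7 [end]
Varint 4: bytes[4:5] = 73 -> value 115 (1 byte(s))
  byte[5]=0xED cont=1 payload=0x6D=109: acc |= 109<<0 -> acc=109 shift=7
  byte[6]=0xEF cont=1 payload=0x6F=111: acc |= 111<<7 -> acc=14317 shift=14
  byte[7]=0x55 cont=0 payload=0x55=85: acc |= 85<<14 -> acc=1406957 shift=21 [end]
Varint 5: bytes[5:8] = ED EF 55 -> value 1406957 (3 byte(s))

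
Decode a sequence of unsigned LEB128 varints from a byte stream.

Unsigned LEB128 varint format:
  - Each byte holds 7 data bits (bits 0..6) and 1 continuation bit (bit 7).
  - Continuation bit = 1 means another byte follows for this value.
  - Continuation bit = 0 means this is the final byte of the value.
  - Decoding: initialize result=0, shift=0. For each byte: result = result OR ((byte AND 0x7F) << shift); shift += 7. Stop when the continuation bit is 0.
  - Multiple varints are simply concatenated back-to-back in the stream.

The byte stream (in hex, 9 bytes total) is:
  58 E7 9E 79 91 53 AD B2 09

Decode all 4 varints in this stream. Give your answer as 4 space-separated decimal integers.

Answer: 88 1986407 10641 153901

Derivation:
  byte[0]=0x58 cont=0 payload=0x58=88: acc |= 88<<0 -> acc=88 shift=7 [end]
Varint 1: bytes[0:1] = 58 -> value 88 (1 byte(s))
  byte[1]=0xE7 cont=1 payload=0x67=103: acc |= 103<<0 -> acc=103 shift=7
  byte[2]=0x9E cont=1 payload=0x1E=30: acc |= 30<<7 -> acc=3943 shift=14
  byte[3]=0x79 cont=0 payload=0x79=121: acc |= 121<<14 -> acc=1986407 shift=21 [end]
Varint 2: bytes[1:4] = E7 9E 79 -> value 1986407 (3 byte(s))
  byte[4]=0x91 cont=1 payload=0x11=17: acc |= 17<<0 -> acc=17 shift=7
  byte[5]=0x53 cont=0 payload=0x53=83: acc |= 83<<7 -> acc=10641 shift=14 [end]
Varint 3: bytes[4:6] = 91 53 -> value 10641 (2 byte(s))
  byte[6]=0xAD cont=1 payload=0x2D=45: acc |= 45<<0 -> acc=45 shift=7
  byte[7]=0xB2 cont=1 payload=0x32=50: acc |= 50<<7 -> acc=6445 shift=14
  byte[8]=0x09 cont=0 payload=0x09=9: acc |= 9<<14 -> acc=153901 shift=21 [end]
Varint 4: bytes[6:9] = AD B2 09 -> value 153901 (3 byte(s))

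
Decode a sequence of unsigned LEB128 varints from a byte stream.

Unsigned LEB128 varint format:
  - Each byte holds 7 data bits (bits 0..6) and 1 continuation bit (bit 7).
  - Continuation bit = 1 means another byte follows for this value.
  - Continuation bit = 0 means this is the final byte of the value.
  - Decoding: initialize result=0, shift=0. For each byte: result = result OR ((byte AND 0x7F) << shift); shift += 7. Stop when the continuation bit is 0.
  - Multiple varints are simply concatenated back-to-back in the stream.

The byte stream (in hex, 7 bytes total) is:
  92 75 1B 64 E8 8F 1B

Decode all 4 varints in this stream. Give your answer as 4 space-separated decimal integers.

  byte[0]=0x92 cont=1 payload=0x12=18: acc |= 18<<0 -> acc=18 shift=7
  byte[1]=0x75 cont=0 payload=0x75=117: acc |= 117<<7 -> acc=14994 shift=14 [end]
Varint 1: bytes[0:2] = 92 75 -> value 14994 (2 byte(s))
  byte[2]=0x1B cont=0 payload=0x1B=27: acc |= 27<<0 -> acc=27 shift=7 [end]
Varint 2: bytes[2:3] = 1B -> value 27 (1 byte(s))
  byte[3]=0x64 cont=0 payload=0x64=100: acc |= 100<<0 -> acc=100 shift=7 [end]
Varint 3: bytes[3:4] = 64 -> value 100 (1 byte(s))
  byte[4]=0xE8 cont=1 payload=0x68=104: acc |= 104<<0 -> acc=104 shift=7
  byte[5]=0x8F cont=1 payload=0x0F=15: acc |= 15<<7 -> acc=2024 shift=14
  byte[6]=0x1B cont=0 payload=0x1B=27: acc |= 27<<14 -> acc=444392 shift=21 [end]
Varint 4: bytes[4:7] = E8 8F 1B -> value 444392 (3 byte(s))

Answer: 14994 27 100 444392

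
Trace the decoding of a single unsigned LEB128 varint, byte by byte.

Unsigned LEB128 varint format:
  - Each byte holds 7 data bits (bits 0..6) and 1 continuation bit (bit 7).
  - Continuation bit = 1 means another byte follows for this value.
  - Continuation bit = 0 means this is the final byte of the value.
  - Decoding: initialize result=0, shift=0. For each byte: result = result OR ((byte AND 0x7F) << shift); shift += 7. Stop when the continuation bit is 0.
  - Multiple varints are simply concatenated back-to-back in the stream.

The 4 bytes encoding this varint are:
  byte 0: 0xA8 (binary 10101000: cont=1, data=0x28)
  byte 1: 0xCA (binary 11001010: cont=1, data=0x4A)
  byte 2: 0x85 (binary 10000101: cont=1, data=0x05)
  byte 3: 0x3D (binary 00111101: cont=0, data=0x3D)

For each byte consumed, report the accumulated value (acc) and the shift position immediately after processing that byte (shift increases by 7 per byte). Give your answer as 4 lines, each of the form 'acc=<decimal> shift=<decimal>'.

byte 0=0xA8: payload=0x28=40, contrib = 40<<0 = 40; acc -> 40, shift -> 7
byte 1=0xCA: payload=0x4A=74, contrib = 74<<7 = 9472; acc -> 9512, shift -> 14
byte 2=0x85: payload=0x05=5, contrib = 5<<14 = 81920; acc -> 91432, shift -> 21
byte 3=0x3D: payload=0x3D=61, contrib = 61<<21 = 127926272; acc -> 128017704, shift -> 28

Answer: acc=40 shift=7
acc=9512 shift=14
acc=91432 shift=21
acc=128017704 shift=28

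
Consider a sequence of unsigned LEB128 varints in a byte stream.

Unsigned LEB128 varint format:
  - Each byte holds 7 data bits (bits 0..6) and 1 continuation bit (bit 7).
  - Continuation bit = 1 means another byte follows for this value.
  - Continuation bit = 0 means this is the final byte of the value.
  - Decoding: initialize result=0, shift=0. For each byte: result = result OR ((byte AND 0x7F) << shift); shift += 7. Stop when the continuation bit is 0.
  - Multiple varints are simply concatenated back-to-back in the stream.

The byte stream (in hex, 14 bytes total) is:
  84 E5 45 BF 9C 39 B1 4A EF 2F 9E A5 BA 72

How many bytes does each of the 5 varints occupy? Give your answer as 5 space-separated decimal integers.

  byte[0]=0x84 cont=1 payload=0x04=4: acc |= 4<<0 -> acc=4 shift=7
  byte[1]=0xE5 cont=1 payload=0x65=101: acc |= 101<<7 -> acc=12932 shift=14
  byte[2]=0x45 cont=0 payload=0x45=69: acc |= 69<<14 -> acc=1143428 shift=21 [end]
Varint 1: bytes[0:3] = 84 E5 45 -> value 1143428 (3 byte(s))
  byte[3]=0xBF cont=1 payload=0x3F=63: acc |= 63<<0 -> acc=63 shift=7
  byte[4]=0x9C cont=1 payload=0x1C=28: acc |= 28<<7 -> acc=3647 shift=14
  byte[5]=0x39 cont=0 payload=0x39=57: acc |= 57<<14 -> acc=937535 shift=21 [end]
Varint 2: bytes[3:6] = BF 9C 39 -> value 937535 (3 byte(s))
  byte[6]=0xB1 cont=1 payload=0x31=49: acc |= 49<<0 -> acc=49 shift=7
  byte[7]=0x4A cont=0 payload=0x4A=74: acc |= 74<<7 -> acc=9521 shift=14 [end]
Varint 3: bytes[6:8] = B1 4A -> value 9521 (2 byte(s))
  byte[8]=0xEF cont=1 payload=0x6F=111: acc |= 111<<0 -> acc=111 shift=7
  byte[9]=0x2F cont=0 payload=0x2F=47: acc |= 47<<7 -> acc=6127 shift=14 [end]
Varint 4: bytes[8:10] = EF 2F -> value 6127 (2 byte(s))
  byte[10]=0x9E cont=1 payload=0x1E=30: acc |= 30<<0 -> acc=30 shift=7
  byte[11]=0xA5 cont=1 payload=0x25=37: acc |= 37<<7 -> acc=4766 shift=14
  byte[12]=0xBA cont=1 payload=0x3A=58: acc |= 58<<14 -> acc=955038 shift=21
  byte[13]=0x72 cont=0 payload=0x72=114: acc |= 114<<21 -> acc=240030366 shift=28 [end]
Varint 5: bytes[10:14] = 9E A5 BA 72 -> value 240030366 (4 byte(s))

Answer: 3 3 2 2 4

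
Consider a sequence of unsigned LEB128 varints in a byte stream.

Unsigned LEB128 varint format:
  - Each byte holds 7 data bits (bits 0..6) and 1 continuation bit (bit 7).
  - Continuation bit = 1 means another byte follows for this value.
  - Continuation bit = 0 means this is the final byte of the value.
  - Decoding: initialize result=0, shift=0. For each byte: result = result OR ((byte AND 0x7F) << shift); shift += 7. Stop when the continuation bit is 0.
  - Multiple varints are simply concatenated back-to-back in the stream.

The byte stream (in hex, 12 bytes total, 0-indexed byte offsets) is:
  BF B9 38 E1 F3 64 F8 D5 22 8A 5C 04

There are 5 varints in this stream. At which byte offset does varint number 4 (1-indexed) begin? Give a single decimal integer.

  byte[0]=0xBF cont=1 payload=0x3F=63: acc |= 63<<0 -> acc=63 shift=7
  byte[1]=0xB9 cont=1 payload=0x39=57: acc |= 57<<7 -> acc=7359 shift=14
  byte[2]=0x38 cont=0 payload=0x38=56: acc |= 56<<14 -> acc=924863 shift=21 [end]
Varint 1: bytes[0:3] = BF B9 38 -> value 924863 (3 byte(s))
  byte[3]=0xE1 cont=1 payload=0x61=97: acc |= 97<<0 -> acc=97 shift=7
  byte[4]=0xF3 cont=1 payload=0x73=115: acc |= 115<<7 -> acc=14817 shift=14
  byte[5]=0x64 cont=0 payload=0x64=100: acc |= 100<<14 -> acc=1653217 shift=21 [end]
Varint 2: bytes[3:6] = E1 F3 64 -> value 1653217 (3 byte(s))
  byte[6]=0xF8 cont=1 payload=0x78=120: acc |= 120<<0 -> acc=120 shift=7
  byte[7]=0xD5 cont=1 payload=0x55=85: acc |= 85<<7 -> acc=11000 shift=14
  byte[8]=0x22 cont=0 payload=0x22=34: acc |= 34<<14 -> acc=568056 shift=21 [end]
Varint 3: bytes[6:9] = F8 D5 22 -> value 568056 (3 byte(s))
  byte[9]=0x8A cont=1 payload=0x0A=10: acc |= 10<<0 -> acc=10 shift=7
  byte[10]=0x5C cont=0 payload=0x5C=92: acc |= 92<<7 -> acc=11786 shift=14 [end]
Varint 4: bytes[9:11] = 8A 5C -> value 11786 (2 byte(s))
  byte[11]=0x04 cont=0 payload=0x04=4: acc |= 4<<0 -> acc=4 shift=7 [end]
Varint 5: bytes[11:12] = 04 -> value 4 (1 byte(s))

Answer: 9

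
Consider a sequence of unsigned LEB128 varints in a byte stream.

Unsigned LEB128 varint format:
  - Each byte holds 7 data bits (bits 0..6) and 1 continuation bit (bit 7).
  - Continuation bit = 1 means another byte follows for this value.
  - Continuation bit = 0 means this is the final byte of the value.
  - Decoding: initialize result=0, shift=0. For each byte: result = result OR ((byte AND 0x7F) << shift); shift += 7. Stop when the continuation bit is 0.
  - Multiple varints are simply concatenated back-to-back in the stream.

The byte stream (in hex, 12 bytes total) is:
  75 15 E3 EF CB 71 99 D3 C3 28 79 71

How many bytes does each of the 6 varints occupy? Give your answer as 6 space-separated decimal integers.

  byte[0]=0x75 cont=0 payload=0x75=117: acc |= 117<<0 -> acc=117 shift=7 [end]
Varint 1: bytes[0:1] = 75 -> value 117 (1 byte(s))
  byte[1]=0x15 cont=0 payload=0x15=21: acc |= 21<<0 -> acc=21 shift=7 [end]
Varint 2: bytes[1:2] = 15 -> value 21 (1 byte(s))
  byte[2]=0xE3 cont=1 payload=0x63=99: acc |= 99<<0 -> acc=99 shift=7
  byte[3]=0xEF cont=1 payload=0x6F=111: acc |= 111<<7 -> acc=14307 shift=14
  byte[4]=0xCB cont=1 payload=0x4B=75: acc |= 75<<14 -> acc=1243107 shift=21
  byte[5]=0x71 cont=0 payload=0x71=113: acc |= 113<<21 -> acc=238221283 shift=28 [end]
Varint 3: bytes[2:6] = E3 EF CB 71 -> value 238221283 (4 byte(s))
  byte[6]=0x99 cont=1 payload=0x19=25: acc |= 25<<0 -> acc=25 shift=7
  byte[7]=0xD3 cont=1 payload=0x53=83: acc |= 83<<7 -> acc=10649 shift=14
  byte[8]=0xC3 cont=1 payload=0x43=67: acc |= 67<<14 -> acc=1108377 shift=21
  byte[9]=0x28 cont=0 payload=0x28=40: acc |= 40<<21 -> acc=84994457 shift=28 [end]
Varint 4: bytes[6:10] = 99 D3 C3 28 -> value 84994457 (4 byte(s))
  byte[10]=0x79 cont=0 payload=0x79=121: acc |= 121<<0 -> acc=121 shift=7 [end]
Varint 5: bytes[10:11] = 79 -> value 121 (1 byte(s))
  byte[11]=0x71 cont=0 payload=0x71=113: acc |= 113<<0 -> acc=113 shift=7 [end]
Varint 6: bytes[11:12] = 71 -> value 113 (1 byte(s))

Answer: 1 1 4 4 1 1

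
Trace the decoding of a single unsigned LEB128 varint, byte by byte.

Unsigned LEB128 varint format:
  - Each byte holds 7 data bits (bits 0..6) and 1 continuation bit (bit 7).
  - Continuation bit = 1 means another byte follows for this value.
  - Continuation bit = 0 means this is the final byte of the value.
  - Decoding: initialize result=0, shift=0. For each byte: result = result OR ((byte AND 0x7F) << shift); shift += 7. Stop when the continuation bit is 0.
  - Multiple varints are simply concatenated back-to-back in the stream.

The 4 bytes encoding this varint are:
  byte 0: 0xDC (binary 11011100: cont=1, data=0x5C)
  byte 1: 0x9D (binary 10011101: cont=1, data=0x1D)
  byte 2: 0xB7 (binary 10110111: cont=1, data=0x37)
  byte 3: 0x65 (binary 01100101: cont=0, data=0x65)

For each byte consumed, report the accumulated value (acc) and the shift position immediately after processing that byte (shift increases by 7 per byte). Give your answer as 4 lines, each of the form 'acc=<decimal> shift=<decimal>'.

byte 0=0xDC: payload=0x5C=92, contrib = 92<<0 = 92; acc -> 92, shift -> 7
byte 1=0x9D: payload=0x1D=29, contrib = 29<<7 = 3712; acc -> 3804, shift -> 14
byte 2=0xB7: payload=0x37=55, contrib = 55<<14 = 901120; acc -> 904924, shift -> 21
byte 3=0x65: payload=0x65=101, contrib = 101<<21 = 211812352; acc -> 212717276, shift -> 28

Answer: acc=92 shift=7
acc=3804 shift=14
acc=904924 shift=21
acc=212717276 shift=28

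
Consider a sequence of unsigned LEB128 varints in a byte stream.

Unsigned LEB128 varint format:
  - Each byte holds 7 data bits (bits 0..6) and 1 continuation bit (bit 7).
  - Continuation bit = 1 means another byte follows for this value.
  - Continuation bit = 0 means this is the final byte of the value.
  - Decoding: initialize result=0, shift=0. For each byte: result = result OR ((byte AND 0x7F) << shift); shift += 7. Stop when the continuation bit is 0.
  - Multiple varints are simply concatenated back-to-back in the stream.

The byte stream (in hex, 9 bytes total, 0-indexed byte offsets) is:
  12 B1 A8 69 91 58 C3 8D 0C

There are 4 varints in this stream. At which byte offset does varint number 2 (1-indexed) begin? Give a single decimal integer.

  byte[0]=0x12 cont=0 payload=0x12=18: acc |= 18<<0 -> acc=18 shift=7 [end]
Varint 1: bytes[0:1] = 12 -> value 18 (1 byte(s))
  byte[1]=0xB1 cont=1 payload=0x31=49: acc |= 49<<0 -> acc=49 shift=7
  byte[2]=0xA8 cont=1 payload=0x28=40: acc |= 40<<7 -> acc=5169 shift=14
  byte[3]=0x69 cont=0 payload=0x69=105: acc |= 105<<14 -> acc=1725489 shift=21 [end]
Varint 2: bytes[1:4] = B1 A8 69 -> value 1725489 (3 byte(s))
  byte[4]=0x91 cont=1 payload=0x11=17: acc |= 17<<0 -> acc=17 shift=7
  byte[5]=0x58 cont=0 payload=0x58=88: acc |= 88<<7 -> acc=11281 shift=14 [end]
Varint 3: bytes[4:6] = 91 58 -> value 11281 (2 byte(s))
  byte[6]=0xC3 cont=1 payload=0x43=67: acc |= 67<<0 -> acc=67 shift=7
  byte[7]=0x8D cont=1 payload=0x0D=13: acc |= 13<<7 -> acc=1731 shift=14
  byte[8]=0x0C cont=0 payload=0x0C=12: acc |= 12<<14 -> acc=198339 shift=21 [end]
Varint 4: bytes[6:9] = C3 8D 0C -> value 198339 (3 byte(s))

Answer: 1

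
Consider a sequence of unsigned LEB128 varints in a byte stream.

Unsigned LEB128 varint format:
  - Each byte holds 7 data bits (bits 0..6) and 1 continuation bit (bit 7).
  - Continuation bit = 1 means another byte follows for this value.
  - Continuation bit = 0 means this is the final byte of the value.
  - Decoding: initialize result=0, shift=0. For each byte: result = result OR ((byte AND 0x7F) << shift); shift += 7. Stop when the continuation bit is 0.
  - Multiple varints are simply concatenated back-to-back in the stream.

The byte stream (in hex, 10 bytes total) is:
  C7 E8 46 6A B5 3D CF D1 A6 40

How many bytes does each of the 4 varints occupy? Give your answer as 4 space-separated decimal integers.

Answer: 3 1 2 4

Derivation:
  byte[0]=0xC7 cont=1 payload=0x47=71: acc |= 71<<0 -> acc=71 shift=7
  byte[1]=0xE8 cont=1 payload=0x68=104: acc |= 104<<7 -> acc=13383 shift=14
  byte[2]=0x46 cont=0 payload=0x46=70: acc |= 70<<14 -> acc=1160263 shift=21 [end]
Varint 1: bytes[0:3] = C7 E8 46 -> value 1160263 (3 byte(s))
  byte[3]=0x6A cont=0 payload=0x6A=106: acc |= 106<<0 -> acc=106 shift=7 [end]
Varint 2: bytes[3:4] = 6A -> value 106 (1 byte(s))
  byte[4]=0xB5 cont=1 payload=0x35=53: acc |= 53<<0 -> acc=53 shift=7
  byte[5]=0x3D cont=0 payload=0x3D=61: acc |= 61<<7 -> acc=7861 shift=14 [end]
Varint 3: bytes[4:6] = B5 3D -> value 7861 (2 byte(s))
  byte[6]=0xCF cont=1 payload=0x4F=79: acc |= 79<<0 -> acc=79 shift=7
  byte[7]=0xD1 cont=1 payload=0x51=81: acc |= 81<<7 -> acc=10447 shift=14
  byte[8]=0xA6 cont=1 payload=0x26=38: acc |= 38<<14 -> acc=633039 shift=21
  byte[9]=0x40 cont=0 payload=0x40=64: acc |= 64<<21 -> acc=134850767 shift=28 [end]
Varint 4: bytes[6:10] = CF D1 A6 40 -> value 134850767 (4 byte(s))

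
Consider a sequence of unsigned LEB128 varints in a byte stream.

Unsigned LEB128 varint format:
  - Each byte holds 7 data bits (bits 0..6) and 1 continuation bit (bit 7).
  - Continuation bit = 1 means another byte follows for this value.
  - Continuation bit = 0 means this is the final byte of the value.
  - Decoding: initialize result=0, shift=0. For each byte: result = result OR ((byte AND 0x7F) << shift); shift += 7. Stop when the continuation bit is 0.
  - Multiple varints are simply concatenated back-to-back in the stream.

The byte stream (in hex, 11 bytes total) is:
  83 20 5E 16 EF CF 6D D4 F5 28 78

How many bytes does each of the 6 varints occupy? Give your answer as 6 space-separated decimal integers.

  byte[0]=0x83 cont=1 payload=0x03=3: acc |= 3<<0 -> acc=3 shift=7
  byte[1]=0x20 cont=0 payload=0x20=32: acc |= 32<<7 -> acc=4099 shift=14 [end]
Varint 1: bytes[0:2] = 83 20 -> value 4099 (2 byte(s))
  byte[2]=0x5E cont=0 payload=0x5E=94: acc |= 94<<0 -> acc=94 shift=7 [end]
Varint 2: bytes[2:3] = 5E -> value 94 (1 byte(s))
  byte[3]=0x16 cont=0 payload=0x16=22: acc |= 22<<0 -> acc=22 shift=7 [end]
Varint 3: bytes[3:4] = 16 -> value 22 (1 byte(s))
  byte[4]=0xEF cont=1 payload=0x6F=111: acc |= 111<<0 -> acc=111 shift=7
  byte[5]=0xCF cont=1 payload=0x4F=79: acc |= 79<<7 -> acc=10223 shift=14
  byte[6]=0x6D cont=0 payload=0x6D=109: acc |= 109<<14 -> acc=1796079 shift=21 [end]
Varint 4: bytes[4:7] = EF CF 6D -> value 1796079 (3 byte(s))
  byte[7]=0xD4 cont=1 payload=0x54=84: acc |= 84<<0 -> acc=84 shift=7
  byte[8]=0xF5 cont=1 payload=0x75=117: acc |= 117<<7 -> acc=15060 shift=14
  byte[9]=0x28 cont=0 payload=0x28=40: acc |= 40<<14 -> acc=670420 shift=21 [end]
Varint 5: bytes[7:10] = D4 F5 28 -> value 670420 (3 byte(s))
  byte[10]=0x78 cont=0 payload=0x78=120: acc |= 120<<0 -> acc=120 shift=7 [end]
Varint 6: bytes[10:11] = 78 -> value 120 (1 byte(s))

Answer: 2 1 1 3 3 1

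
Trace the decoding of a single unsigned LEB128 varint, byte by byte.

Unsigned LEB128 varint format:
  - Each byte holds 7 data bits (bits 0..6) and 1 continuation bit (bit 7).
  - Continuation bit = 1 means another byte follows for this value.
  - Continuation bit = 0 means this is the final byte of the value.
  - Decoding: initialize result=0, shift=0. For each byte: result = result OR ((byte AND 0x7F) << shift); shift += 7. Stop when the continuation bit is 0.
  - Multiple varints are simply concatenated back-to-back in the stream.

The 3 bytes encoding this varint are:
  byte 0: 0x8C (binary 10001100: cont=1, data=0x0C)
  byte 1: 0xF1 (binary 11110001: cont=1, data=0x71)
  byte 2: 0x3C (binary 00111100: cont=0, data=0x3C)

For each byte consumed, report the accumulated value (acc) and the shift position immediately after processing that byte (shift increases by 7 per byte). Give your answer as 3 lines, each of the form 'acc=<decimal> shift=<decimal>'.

Answer: acc=12 shift=7
acc=14476 shift=14
acc=997516 shift=21

Derivation:
byte 0=0x8C: payload=0x0C=12, contrib = 12<<0 = 12; acc -> 12, shift -> 7
byte 1=0xF1: payload=0x71=113, contrib = 113<<7 = 14464; acc -> 14476, shift -> 14
byte 2=0x3C: payload=0x3C=60, contrib = 60<<14 = 983040; acc -> 997516, shift -> 21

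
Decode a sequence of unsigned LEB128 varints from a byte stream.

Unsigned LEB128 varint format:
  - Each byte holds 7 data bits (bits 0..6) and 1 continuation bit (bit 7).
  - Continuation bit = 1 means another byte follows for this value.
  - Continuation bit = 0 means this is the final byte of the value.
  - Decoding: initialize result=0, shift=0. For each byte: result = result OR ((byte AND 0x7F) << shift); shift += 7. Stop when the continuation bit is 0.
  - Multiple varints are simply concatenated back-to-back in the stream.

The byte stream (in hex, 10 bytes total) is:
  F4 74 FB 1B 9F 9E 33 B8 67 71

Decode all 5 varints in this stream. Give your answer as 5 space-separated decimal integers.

  byte[0]=0xF4 cont=1 payload=0x74=116: acc |= 116<<0 -> acc=116 shift=7
  byte[1]=0x74 cont=0 payload=0x74=116: acc |= 116<<7 -> acc=14964 shift=14 [end]
Varint 1: bytes[0:2] = F4 74 -> value 14964 (2 byte(s))
  byte[2]=0xFB cont=1 payload=0x7B=123: acc |= 123<<0 -> acc=123 shift=7
  byte[3]=0x1B cont=0 payload=0x1B=27: acc |= 27<<7 -> acc=3579 shift=14 [end]
Varint 2: bytes[2:4] = FB 1B -> value 3579 (2 byte(s))
  byte[4]=0x9F cont=1 payload=0x1F=31: acc |= 31<<0 -> acc=31 shift=7
  byte[5]=0x9E cont=1 payload=0x1E=30: acc |= 30<<7 -> acc=3871 shift=14
  byte[6]=0x33 cont=0 payload=0x33=51: acc |= 51<<14 -> acc=839455 shift=21 [end]
Varint 3: bytes[4:7] = 9F 9E 33 -> value 839455 (3 byte(s))
  byte[7]=0xB8 cont=1 payload=0x38=56: acc |= 56<<0 -> acc=56 shift=7
  byte[8]=0x67 cont=0 payload=0x67=103: acc |= 103<<7 -> acc=13240 shift=14 [end]
Varint 4: bytes[7:9] = B8 67 -> value 13240 (2 byte(s))
  byte[9]=0x71 cont=0 payload=0x71=113: acc |= 113<<0 -> acc=113 shift=7 [end]
Varint 5: bytes[9:10] = 71 -> value 113 (1 byte(s))

Answer: 14964 3579 839455 13240 113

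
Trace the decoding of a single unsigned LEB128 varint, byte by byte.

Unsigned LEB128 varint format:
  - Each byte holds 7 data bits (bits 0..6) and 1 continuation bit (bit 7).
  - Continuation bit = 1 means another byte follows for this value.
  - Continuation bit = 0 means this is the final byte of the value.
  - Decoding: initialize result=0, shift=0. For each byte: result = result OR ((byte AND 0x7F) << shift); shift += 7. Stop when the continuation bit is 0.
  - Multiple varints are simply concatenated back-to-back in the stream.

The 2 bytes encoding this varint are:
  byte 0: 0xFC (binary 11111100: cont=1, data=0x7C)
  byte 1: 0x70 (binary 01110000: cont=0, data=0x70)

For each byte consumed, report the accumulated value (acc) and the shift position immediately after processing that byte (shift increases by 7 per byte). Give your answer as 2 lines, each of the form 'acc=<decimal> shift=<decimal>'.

byte 0=0xFC: payload=0x7C=124, contrib = 124<<0 = 124; acc -> 124, shift -> 7
byte 1=0x70: payload=0x70=112, contrib = 112<<7 = 14336; acc -> 14460, shift -> 14

Answer: acc=124 shift=7
acc=14460 shift=14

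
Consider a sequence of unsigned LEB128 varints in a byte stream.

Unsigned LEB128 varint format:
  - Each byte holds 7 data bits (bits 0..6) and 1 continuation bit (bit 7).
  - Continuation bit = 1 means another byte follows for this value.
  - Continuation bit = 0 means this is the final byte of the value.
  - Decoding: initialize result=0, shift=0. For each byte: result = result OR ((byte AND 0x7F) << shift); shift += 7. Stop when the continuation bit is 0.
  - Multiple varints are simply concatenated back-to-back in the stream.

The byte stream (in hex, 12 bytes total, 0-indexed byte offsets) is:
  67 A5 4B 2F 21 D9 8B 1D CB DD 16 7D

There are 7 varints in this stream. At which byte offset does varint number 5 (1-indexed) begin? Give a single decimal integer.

Answer: 5

Derivation:
  byte[0]=0x67 cont=0 payload=0x67=103: acc |= 103<<0 -> acc=103 shift=7 [end]
Varint 1: bytes[0:1] = 67 -> value 103 (1 byte(s))
  byte[1]=0xA5 cont=1 payload=0x25=37: acc |= 37<<0 -> acc=37 shift=7
  byte[2]=0x4B cont=0 payload=0x4B=75: acc |= 75<<7 -> acc=9637 shift=14 [end]
Varint 2: bytes[1:3] = A5 4B -> value 9637 (2 byte(s))
  byte[3]=0x2F cont=0 payload=0x2F=47: acc |= 47<<0 -> acc=47 shift=7 [end]
Varint 3: bytes[3:4] = 2F -> value 47 (1 byte(s))
  byte[4]=0x21 cont=0 payload=0x21=33: acc |= 33<<0 -> acc=33 shift=7 [end]
Varint 4: bytes[4:5] = 21 -> value 33 (1 byte(s))
  byte[5]=0xD9 cont=1 payload=0x59=89: acc |= 89<<0 -> acc=89 shift=7
  byte[6]=0x8B cont=1 payload=0x0B=11: acc |= 11<<7 -> acc=1497 shift=14
  byte[7]=0x1D cont=0 payload=0x1D=29: acc |= 29<<14 -> acc=476633 shift=21 [end]
Varint 5: bytes[5:8] = D9 8B 1D -> value 476633 (3 byte(s))
  byte[8]=0xCB cont=1 payload=0x4B=75: acc |= 75<<0 -> acc=75 shift=7
  byte[9]=0xDD cont=1 payload=0x5D=93: acc |= 93<<7 -> acc=11979 shift=14
  byte[10]=0x16 cont=0 payload=0x16=22: acc |= 22<<14 -> acc=372427 shift=21 [end]
Varint 6: bytes[8:11] = CB DD 16 -> value 372427 (3 byte(s))
  byte[11]=0x7D cont=0 payload=0x7D=125: acc |= 125<<0 -> acc=125 shift=7 [end]
Varint 7: bytes[11:12] = 7D -> value 125 (1 byte(s))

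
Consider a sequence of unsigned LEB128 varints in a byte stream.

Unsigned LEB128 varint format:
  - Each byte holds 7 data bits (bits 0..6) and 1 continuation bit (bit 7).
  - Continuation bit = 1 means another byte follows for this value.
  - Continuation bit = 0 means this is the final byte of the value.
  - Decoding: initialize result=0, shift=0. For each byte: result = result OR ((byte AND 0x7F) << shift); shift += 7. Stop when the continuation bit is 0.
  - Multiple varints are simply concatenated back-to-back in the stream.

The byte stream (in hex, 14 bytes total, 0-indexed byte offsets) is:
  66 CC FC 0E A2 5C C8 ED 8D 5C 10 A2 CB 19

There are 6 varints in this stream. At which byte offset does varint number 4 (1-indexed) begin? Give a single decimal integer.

Answer: 6

Derivation:
  byte[0]=0x66 cont=0 payload=0x66=102: acc |= 102<<0 -> acc=102 shift=7 [end]
Varint 1: bytes[0:1] = 66 -> value 102 (1 byte(s))
  byte[1]=0xCC cont=1 payload=0x4C=76: acc |= 76<<0 -> acc=76 shift=7
  byte[2]=0xFC cont=1 payload=0x7C=124: acc |= 124<<7 -> acc=15948 shift=14
  byte[3]=0x0E cont=0 payload=0x0E=14: acc |= 14<<14 -> acc=245324 shift=21 [end]
Varint 2: bytes[1:4] = CC FC 0E -> value 245324 (3 byte(s))
  byte[4]=0xA2 cont=1 payload=0x22=34: acc |= 34<<0 -> acc=34 shift=7
  byte[5]=0x5C cont=0 payload=0x5C=92: acc |= 92<<7 -> acc=11810 shift=14 [end]
Varint 3: bytes[4:6] = A2 5C -> value 11810 (2 byte(s))
  byte[6]=0xC8 cont=1 payload=0x48=72: acc |= 72<<0 -> acc=72 shift=7
  byte[7]=0xED cont=1 payload=0x6D=109: acc |= 109<<7 -> acc=14024 shift=14
  byte[8]=0x8D cont=1 payload=0x0D=13: acc |= 13<<14 -> acc=227016 shift=21
  byte[9]=0x5C cont=0 payload=0x5C=92: acc |= 92<<21 -> acc=193165000 shift=28 [end]
Varint 4: bytes[6:10] = C8 ED 8D 5C -> value 193165000 (4 byte(s))
  byte[10]=0x10 cont=0 payload=0x10=16: acc |= 16<<0 -> acc=16 shift=7 [end]
Varint 5: bytes[10:11] = 10 -> value 16 (1 byte(s))
  byte[11]=0xA2 cont=1 payload=0x22=34: acc |= 34<<0 -> acc=34 shift=7
  byte[12]=0xCB cont=1 payload=0x4B=75: acc |= 75<<7 -> acc=9634 shift=14
  byte[13]=0x19 cont=0 payload=0x19=25: acc |= 25<<14 -> acc=419234 shift=21 [end]
Varint 6: bytes[11:14] = A2 CB 19 -> value 419234 (3 byte(s))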